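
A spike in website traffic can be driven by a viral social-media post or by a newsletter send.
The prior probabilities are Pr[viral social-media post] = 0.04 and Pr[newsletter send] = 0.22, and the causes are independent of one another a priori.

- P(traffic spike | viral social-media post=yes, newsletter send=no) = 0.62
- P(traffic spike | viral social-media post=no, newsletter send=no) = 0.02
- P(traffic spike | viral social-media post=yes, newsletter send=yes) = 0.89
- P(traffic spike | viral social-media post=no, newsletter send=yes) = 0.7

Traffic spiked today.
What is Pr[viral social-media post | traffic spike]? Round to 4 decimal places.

Pr[viral social-media post | traffic spike] ≈ 0.1430

Weight on viral social-media post=true, given the evidence: 0.019344 + 0.007832 = 0.027176
The normalizing constant is 0.02·0.96·0.78 + 0.7·0.96·0.22 + 0.62·0.04·0.78 + 0.89·0.04·0.22 = 0.189992
P(viral social-media post | traffic spike) = 0.027176/0.189992 ≈ 0.1430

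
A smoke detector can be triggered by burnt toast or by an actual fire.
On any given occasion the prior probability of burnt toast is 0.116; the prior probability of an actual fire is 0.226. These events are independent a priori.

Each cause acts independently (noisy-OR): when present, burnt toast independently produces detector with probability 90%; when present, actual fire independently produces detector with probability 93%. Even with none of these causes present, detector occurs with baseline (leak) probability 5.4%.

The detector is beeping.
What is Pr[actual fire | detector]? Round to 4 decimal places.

Pr[actual fire | detector] ≈ 0.6426

Under noisy-OR, P(detector | causes) = 1 − (1−0.054)·∏(1−qᵢ) over the active causes.
Weight on actual fire=true, given the evidence: 0.186554 + 0.026042 = 0.212596
Normalizer over all consistent configurations: 0.054×0.884×0.774 + 0.93378×0.884×0.226 + 0.9054×0.116×0.774 + 0.993378×0.116×0.226 = 0.330834
Posterior = 0.212596 / 0.330834 ≈ 0.6426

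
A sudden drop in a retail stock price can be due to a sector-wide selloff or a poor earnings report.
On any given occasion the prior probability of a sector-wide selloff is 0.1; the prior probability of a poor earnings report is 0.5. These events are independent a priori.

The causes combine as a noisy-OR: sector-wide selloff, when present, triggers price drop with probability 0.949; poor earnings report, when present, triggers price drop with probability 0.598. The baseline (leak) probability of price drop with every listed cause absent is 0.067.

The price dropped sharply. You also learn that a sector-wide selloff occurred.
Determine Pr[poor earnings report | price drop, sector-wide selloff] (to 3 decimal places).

Under noisy-OR, P(price drop | causes) = 1 − (1−0.067)·∏(1−qᵢ) over the active causes.
P(price drop | sector-wide selloff) = 0.952417*0.5 + 0.980872*0.5 = 0.476208 + 0.490436 = 0.966644
Of this, 0.490436 comes from 0.980872*0.5 (the poor earnings report=true cases).
P(poor earnings report | price drop, sector-wide selloff) = 0.490436 / 0.966644 ≈ 0.507

Pr[poor earnings report | price drop, sector-wide selloff] ≈ 0.507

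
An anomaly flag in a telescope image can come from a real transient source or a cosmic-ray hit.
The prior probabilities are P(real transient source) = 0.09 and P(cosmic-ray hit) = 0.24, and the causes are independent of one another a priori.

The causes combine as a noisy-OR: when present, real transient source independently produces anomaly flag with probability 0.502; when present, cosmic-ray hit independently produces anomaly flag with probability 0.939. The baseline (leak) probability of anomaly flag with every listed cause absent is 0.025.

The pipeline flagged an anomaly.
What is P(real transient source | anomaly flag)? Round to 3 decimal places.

P(real transient source | anomaly flag) ≈ 0.201

Under noisy-OR, P(anomaly flag | causes) = 1 − (1−0.025)·∏(1−qᵢ) over the active causes.
Sum P(anomaly flag|·) weighted by the priors over the 4 (real transient source, cosmic-ray hit) configurations:
  P(anomaly flag) = 0.025×0.91×0.76 + 0.940525×0.91×0.24 + 0.51445×0.09×0.76 + 0.970381×0.09×0.24
        = 0.017290 + 0.205411 + 0.035188 + 0.020960 = 0.278849
The terms with real transient source present sum to 0.056148, so
  P(real transient source | anomaly flag) = 0.056148 / 0.278849 ≈ 0.201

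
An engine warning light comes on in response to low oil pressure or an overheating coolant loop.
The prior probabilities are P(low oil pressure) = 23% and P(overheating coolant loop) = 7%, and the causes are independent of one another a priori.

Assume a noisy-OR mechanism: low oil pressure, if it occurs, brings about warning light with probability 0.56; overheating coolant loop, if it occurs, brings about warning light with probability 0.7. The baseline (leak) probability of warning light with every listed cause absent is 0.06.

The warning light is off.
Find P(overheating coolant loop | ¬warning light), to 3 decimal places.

Under noisy-OR, P(warning light | causes) = 1 − (1−0.06)·∏(1−qᵢ) over the active causes.
For the numerator, keep only overheating coolant loop=true terms: 0.015200 + 0.001998 = 0.017198
Denominator P(¬warning light): 0.94×0.77×0.93 + 0.282×0.77×0.07 + 0.4136×0.23×0.93 + 0.12408×0.23×0.07 = 0.778801
Posterior = 0.017198 / 0.778801 ≈ 0.022

P(overheating coolant loop | ¬warning light) ≈ 0.022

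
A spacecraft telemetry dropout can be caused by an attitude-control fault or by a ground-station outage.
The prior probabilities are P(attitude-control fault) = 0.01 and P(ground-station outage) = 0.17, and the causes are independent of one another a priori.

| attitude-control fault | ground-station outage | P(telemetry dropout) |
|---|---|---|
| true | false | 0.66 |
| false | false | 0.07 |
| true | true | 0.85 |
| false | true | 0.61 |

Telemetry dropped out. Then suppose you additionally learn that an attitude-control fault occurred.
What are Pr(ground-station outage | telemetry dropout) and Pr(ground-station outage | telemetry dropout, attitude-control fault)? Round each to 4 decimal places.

Pr(ground-station outage | telemetry dropout) ≈ 0.6230; Pr(ground-station outage | telemetry dropout, attitude-control fault) ≈ 0.2087

For the numerator, keep only ground-station outage=true terms: 0.102663 + 0.001445 = 0.104108
Denominator P(telemetry dropout): 0.07*0.99*0.83 + 0.61*0.99*0.17 + 0.66*0.01*0.83 + 0.85*0.01*0.17 = 0.167105
Posterior = 0.104108 / 0.167105 ≈ 0.6230

Now condition on the additional information:
For the numerator, keep only ground-station outage=true terms: 0.85*0.17 = 0.144500
Normalizer over all consistent configurations: 0.66*0.83 + 0.85*0.17 = 0.692300
Posterior = 0.144500 / 0.692300 ≈ 0.2087
Conditioning on attitude-control fault lowers the posterior on ground-station outage: the classic explaining-away effect in a common-effect structure.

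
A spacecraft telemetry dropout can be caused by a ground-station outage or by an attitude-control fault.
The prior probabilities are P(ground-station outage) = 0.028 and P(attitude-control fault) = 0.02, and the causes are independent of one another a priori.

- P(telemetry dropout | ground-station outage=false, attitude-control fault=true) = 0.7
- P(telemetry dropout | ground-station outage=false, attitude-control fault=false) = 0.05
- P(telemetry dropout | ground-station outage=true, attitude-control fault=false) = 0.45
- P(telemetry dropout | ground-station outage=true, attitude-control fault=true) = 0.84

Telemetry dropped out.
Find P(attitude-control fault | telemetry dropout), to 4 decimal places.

P(attitude-control fault | telemetry dropout) ≈ 0.1901

P(telemetry dropout) = 0.05*0.972*0.98 + 0.7*0.972*0.02 + 0.45*0.028*0.98 + 0.84*0.028*0.02 = 0.047628 + 0.013608 + 0.012348 + 0.000470 = 0.074054
Restricting to configurations with attitude-control fault present: 0.013608 + 0.000470 = 0.014078.
Hence the posterior is 0.014078/0.074054 ≈ 0.1901.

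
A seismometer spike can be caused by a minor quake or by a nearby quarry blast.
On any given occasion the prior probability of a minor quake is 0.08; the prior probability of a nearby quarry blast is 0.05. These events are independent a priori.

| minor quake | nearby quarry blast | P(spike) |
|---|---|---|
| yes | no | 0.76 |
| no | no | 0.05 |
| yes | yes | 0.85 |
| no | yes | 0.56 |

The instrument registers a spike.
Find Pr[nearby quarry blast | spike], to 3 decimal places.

P(spike) = 0.05·0.92·0.95 + 0.56·0.92·0.05 + 0.76·0.08·0.95 + 0.85·0.08·0.05 = 0.043700 + 0.025760 + 0.057760 + 0.003400 = 0.130620
Of this, 0.029160 comes from 0.025760 + 0.003400 (the nearby quarry blast=true cases).
So P(nearby quarry blast | spike) = 0.029160/0.130620 ≈ 0.223.

Pr[nearby quarry blast | spike] ≈ 0.223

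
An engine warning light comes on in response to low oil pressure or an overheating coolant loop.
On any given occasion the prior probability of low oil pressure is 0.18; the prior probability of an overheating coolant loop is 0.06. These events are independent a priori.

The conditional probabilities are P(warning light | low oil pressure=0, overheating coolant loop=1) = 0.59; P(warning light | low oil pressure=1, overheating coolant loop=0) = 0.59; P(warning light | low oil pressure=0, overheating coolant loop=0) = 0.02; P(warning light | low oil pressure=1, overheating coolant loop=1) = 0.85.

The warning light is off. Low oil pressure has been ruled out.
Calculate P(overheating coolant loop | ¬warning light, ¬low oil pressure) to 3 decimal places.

P(¬warning light | ¬low oil pressure) = 0.98×0.94 + 0.41×0.06 = 0.921200 + 0.024600 = 0.945800
The overheating coolant loop-present share is 0.41×0.06 = 0.024600.
P(overheating coolant loop | ¬warning light, ¬low oil pressure) = 0.024600 / 0.945800 ≈ 0.026

P(overheating coolant loop | ¬warning light, ¬low oil pressure) ≈ 0.026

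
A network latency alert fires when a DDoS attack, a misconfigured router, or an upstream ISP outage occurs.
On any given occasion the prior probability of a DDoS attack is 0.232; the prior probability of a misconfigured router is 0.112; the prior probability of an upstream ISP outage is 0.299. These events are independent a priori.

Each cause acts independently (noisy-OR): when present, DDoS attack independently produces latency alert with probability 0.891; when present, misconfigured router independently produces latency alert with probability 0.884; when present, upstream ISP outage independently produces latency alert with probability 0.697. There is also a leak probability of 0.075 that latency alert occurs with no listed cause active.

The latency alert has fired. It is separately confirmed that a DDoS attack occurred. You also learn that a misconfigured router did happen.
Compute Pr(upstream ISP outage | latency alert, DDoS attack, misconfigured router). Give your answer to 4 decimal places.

Pr(upstream ISP outage | latency alert, DDoS attack, misconfigured router) ≈ 0.3007

Under noisy-OR, P(latency alert | causes) = 1 − (1−0.075)·∏(1−qᵢ) over the active causes.
Sum P(latency alert|·) weighted by the priors over both values of upstream ISP outage:
  P(latency alert | DDoS attack, misconfigured router) = 0.988304·0.701 + 0.996456·0.299
        = 0.692801 + 0.297940 = 0.990741
Keeping only the upstream ISP outage-present terms gives 0.297940, so
  P(upstream ISP outage | latency alert, DDoS attack, misconfigured router) = 0.297940 / 0.990741 ≈ 0.3007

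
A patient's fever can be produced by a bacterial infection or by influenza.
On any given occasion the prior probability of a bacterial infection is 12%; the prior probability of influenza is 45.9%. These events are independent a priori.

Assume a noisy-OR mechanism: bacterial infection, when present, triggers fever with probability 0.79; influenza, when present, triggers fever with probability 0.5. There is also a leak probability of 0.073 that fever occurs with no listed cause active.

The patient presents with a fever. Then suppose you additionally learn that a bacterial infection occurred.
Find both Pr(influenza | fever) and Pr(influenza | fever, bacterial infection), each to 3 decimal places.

Pr(influenza | fever) ≈ 0.754; Pr(influenza | fever, bacterial infection) ≈ 0.487

Under noisy-OR, P(fever | causes) = 1 − (1−0.073)·∏(1−qᵢ) over the active causes.
P(fever) = 0.073*0.88*0.541 + 0.5365*0.88*0.459 + 0.80533*0.12*0.541 + 0.902665*0.12*0.459 = 0.034754 + 0.216703 + 0.052282 + 0.049719 = 0.353458
The influenza-present share is 0.216703 + 0.049719 = 0.266422.
Hence the posterior is 0.266422/0.353458 ≈ 0.754.

With the extra evidence:
Numerator (weight on configurations with influenza): 0.902665*0.459 = 0.414323
Denominator P(fever | bacterial infection): 0.80533*0.541 + 0.902665*0.459 = 0.850007
Posterior = 0.414323 / 0.850007 ≈ 0.487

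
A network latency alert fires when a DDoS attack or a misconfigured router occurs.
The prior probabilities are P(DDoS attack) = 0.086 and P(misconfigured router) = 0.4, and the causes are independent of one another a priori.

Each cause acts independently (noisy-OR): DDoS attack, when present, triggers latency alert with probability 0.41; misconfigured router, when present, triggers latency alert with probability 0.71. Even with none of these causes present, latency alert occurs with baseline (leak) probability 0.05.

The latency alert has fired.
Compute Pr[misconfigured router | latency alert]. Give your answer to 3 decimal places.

Pr[misconfigured router | latency alert] ≈ 0.854

Under noisy-OR, P(latency alert | causes) = 1 − (1−0.05)·∏(1−qᵢ) over the active causes.
Weight on misconfigured router=true, given the evidence: 0.264877 + 0.028808 = 0.293685
Denominator P(latency alert): 0.05*0.914*0.6 + 0.7245*0.914*0.4 + 0.4395*0.086*0.6 + 0.837455*0.086*0.4 = 0.343783
Posterior = 0.293685 / 0.343783 ≈ 0.854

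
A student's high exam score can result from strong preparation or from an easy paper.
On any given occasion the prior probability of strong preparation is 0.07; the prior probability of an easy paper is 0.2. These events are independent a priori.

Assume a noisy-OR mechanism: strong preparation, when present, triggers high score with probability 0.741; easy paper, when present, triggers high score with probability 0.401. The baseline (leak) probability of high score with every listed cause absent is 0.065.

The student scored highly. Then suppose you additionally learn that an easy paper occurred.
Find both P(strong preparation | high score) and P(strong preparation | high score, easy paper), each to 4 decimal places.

Under noisy-OR, P(high score | causes) = 1 − (1−0.065)·∏(1−qᵢ) over the active causes.
Enumerate the 4 (strong preparation, easy paper) configurations and weight by the priors:
  P(high score) = 0.065·0.93·0.8 + 0.439935·0.93·0.2 + 0.757835·0.07·0.8 + 0.854943·0.07·0.2
        = 0.048360 + 0.081828 + 0.042439 + 0.011969 = 0.184596
Keeping only the strong preparation-present terms gives 0.054408, so
  P(strong preparation | high score) = 0.054408 / 0.184596 ≈ 0.2947

Now condition on the additional information:
P(high score | easy paper) = 0.439935×0.93 + 0.854943×0.07 = 0.409140 + 0.059846 = 0.468986
Restricting to configurations with strong preparation present: 0.854943×0.07 = 0.059846.
So P(strong preparation | high score, easy paper) = 0.059846/0.468986 ≈ 0.1276.

P(strong preparation | high score) ≈ 0.2947; P(strong preparation | high score, easy paper) ≈ 0.1276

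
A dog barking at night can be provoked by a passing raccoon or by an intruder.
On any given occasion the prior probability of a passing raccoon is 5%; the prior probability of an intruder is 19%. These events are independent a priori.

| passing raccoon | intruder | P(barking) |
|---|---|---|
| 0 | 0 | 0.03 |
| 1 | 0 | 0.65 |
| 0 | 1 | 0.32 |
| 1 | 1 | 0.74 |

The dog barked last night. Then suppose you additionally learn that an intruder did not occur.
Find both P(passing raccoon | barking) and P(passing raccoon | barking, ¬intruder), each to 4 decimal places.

P(passing raccoon | barking) ≈ 0.2921; P(passing raccoon | barking, ¬intruder) ≈ 0.5328

Numerator (weight on configurations with passing raccoon): 0.026325 + 0.007030 = 0.033355
Normalizer over all consistent configurations: 0.03×0.95×0.81 + 0.32×0.95×0.19 + 0.65×0.05×0.81 + 0.74×0.05×0.19 = 0.114200
Posterior = 0.033355 / 0.114200 ≈ 0.2921

With the extra evidence:
Weight on passing raccoon=true, given the evidence: 0.65·0.05 = 0.032500
Normalizer over all consistent configurations: 0.03·0.95 + 0.65·0.05 = 0.061000
Posterior = 0.032500 / 0.061000 ≈ 0.5328
Ruling out intruder raises the posterior on passing raccoon — the flip side of explaining away.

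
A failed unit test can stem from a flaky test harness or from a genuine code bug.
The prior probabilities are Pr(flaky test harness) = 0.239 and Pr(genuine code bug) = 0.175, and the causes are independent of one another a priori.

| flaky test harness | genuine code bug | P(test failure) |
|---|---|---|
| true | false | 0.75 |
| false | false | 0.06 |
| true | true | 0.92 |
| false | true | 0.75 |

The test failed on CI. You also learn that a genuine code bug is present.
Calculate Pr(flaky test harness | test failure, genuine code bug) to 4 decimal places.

Pr(flaky test harness | test failure, genuine code bug) ≈ 0.2781

By total probability over both values of flaky test harness:
  P(test failure | genuine code bug) = 0.75·0.761 + 0.92·0.239
        = 0.570750 + 0.219880 = 0.790630
Keeping only the flaky test harness-present terms gives 0.219880, so
  P(flaky test harness | test failure, genuine code bug) = 0.219880 / 0.790630 ≈ 0.2781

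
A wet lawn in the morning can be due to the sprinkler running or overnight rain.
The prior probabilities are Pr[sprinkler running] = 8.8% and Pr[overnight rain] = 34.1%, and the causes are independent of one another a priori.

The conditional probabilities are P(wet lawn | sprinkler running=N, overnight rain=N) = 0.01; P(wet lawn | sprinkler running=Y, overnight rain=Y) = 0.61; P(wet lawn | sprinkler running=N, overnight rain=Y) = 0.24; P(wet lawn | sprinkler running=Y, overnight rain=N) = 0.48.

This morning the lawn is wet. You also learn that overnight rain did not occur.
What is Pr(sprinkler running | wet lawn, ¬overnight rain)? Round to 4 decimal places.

Pr(sprinkler running | wet lawn, ¬overnight rain) ≈ 0.8224

Numerator (weight on configurations with sprinkler running): 0.48*0.088 = 0.042240
Denominator P(wet lawn | ¬overnight rain): 0.01*0.912 + 0.48*0.088 = 0.051360
P(sprinkler running | wet lawn, ¬overnight rain) = 0.042240/0.051360 ≈ 0.8224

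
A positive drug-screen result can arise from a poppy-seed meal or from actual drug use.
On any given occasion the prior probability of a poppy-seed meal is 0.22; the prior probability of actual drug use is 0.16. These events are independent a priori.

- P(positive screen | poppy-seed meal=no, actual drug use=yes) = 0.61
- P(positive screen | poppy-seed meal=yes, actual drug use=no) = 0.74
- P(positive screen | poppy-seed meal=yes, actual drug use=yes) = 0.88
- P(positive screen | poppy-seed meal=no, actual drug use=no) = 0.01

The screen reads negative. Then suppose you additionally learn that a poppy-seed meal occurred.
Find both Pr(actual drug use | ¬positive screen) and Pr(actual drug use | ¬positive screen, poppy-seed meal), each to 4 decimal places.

P(¬positive screen) = 0.99*0.78*0.84 + 0.39*0.78*0.16 + 0.26*0.22*0.84 + 0.12*0.22*0.16 = 0.648648 + 0.048672 + 0.048048 + 0.004224 = 0.749592
Of this, 0.052896 comes from 0.048672 + 0.004224 (the actual drug use=true cases).
So P(actual drug use | ¬positive screen) = 0.052896/0.749592 ≈ 0.0706.

With the extra evidence:
By total probability over both values of actual drug use:
  P(¬positive screen | poppy-seed meal) = 0.26×0.84 + 0.12×0.16
        = 0.218400 + 0.019200 = 0.237600
The terms with actual drug use present sum to 0.019200, so
  P(actual drug use | ¬positive screen, poppy-seed meal) = 0.019200 / 0.237600 ≈ 0.0808

Pr(actual drug use | ¬positive screen) ≈ 0.0706; Pr(actual drug use | ¬positive screen, poppy-seed meal) ≈ 0.0808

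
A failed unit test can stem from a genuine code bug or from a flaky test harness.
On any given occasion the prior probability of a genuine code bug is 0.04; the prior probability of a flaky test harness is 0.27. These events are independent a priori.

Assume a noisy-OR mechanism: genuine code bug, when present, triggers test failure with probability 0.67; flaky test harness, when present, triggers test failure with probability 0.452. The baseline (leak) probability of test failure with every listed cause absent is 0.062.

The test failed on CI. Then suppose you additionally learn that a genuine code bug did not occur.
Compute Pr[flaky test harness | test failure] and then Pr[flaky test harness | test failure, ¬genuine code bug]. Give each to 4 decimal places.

Pr[flaky test harness | test failure] ≈ 0.6796; Pr[flaky test harness | test failure, ¬genuine code bug] ≈ 0.7435

Under noisy-OR, P(test failure | causes) = 1 − (1−0.062)·∏(1−qᵢ) over the active causes.
P(test failure) = 0.062·0.96·0.73 + 0.485976·0.96·0.27 + 0.69046·0.04·0.73 + 0.830372·0.04·0.27 = 0.043450 + 0.125965 + 0.020161 + 0.008968 = 0.198544
Restricting to configurations with flaky test harness present: 0.125965 + 0.008968 = 0.134933.
So P(flaky test harness | test failure) = 0.134933/0.198544 ≈ 0.6796.

With the extra evidence:
Enumerate both values of flaky test harness and weight by the priors:
  P(test failure | ¬genuine code bug) = 0.062*0.73 + 0.485976*0.27
        = 0.045260 + 0.131214 = 0.176474
Keeping only the flaky test harness-present terms gives 0.131214, so
  P(flaky test harness | test failure, ¬genuine code bug) = 0.131214 / 0.176474 ≈ 0.7435
Ruling out genuine code bug raises the posterior on flaky test harness — the flip side of explaining away.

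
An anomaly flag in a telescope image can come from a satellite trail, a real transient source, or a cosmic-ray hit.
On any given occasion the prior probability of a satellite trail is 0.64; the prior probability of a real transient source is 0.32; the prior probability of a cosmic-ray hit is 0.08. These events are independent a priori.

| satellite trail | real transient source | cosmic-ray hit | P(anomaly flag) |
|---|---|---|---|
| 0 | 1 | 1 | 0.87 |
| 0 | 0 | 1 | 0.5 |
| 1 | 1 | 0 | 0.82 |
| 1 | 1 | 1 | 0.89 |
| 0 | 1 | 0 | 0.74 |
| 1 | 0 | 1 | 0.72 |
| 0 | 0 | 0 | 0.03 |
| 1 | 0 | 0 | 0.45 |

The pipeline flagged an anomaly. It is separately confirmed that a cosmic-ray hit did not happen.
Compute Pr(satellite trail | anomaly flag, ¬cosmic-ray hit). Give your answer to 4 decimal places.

Pr(satellite trail | anomaly flag, ¬cosmic-ray hit) ≈ 0.7971

Enumerate the 4 (satellite trail, real transient source) configurations and weight by the priors:
  P(anomaly flag | ¬cosmic-ray hit) = 0.03·0.36·0.68 + 0.74·0.36·0.32 + 0.45·0.64·0.68 + 0.82·0.64·0.32
        = 0.007344 + 0.085248 + 0.195840 + 0.167936 = 0.456368
The terms with satellite trail present sum to 0.363776, so
  P(satellite trail | anomaly flag, ¬cosmic-ray hit) = 0.363776 / 0.456368 ≈ 0.7971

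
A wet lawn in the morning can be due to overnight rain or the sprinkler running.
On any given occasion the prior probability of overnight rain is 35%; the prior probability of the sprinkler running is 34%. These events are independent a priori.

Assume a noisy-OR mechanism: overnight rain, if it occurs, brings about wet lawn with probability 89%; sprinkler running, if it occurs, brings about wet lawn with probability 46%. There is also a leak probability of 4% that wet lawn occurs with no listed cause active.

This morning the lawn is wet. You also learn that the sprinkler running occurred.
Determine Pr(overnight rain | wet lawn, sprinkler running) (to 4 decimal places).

Pr(overnight rain | wet lawn, sprinkler running) ≈ 0.5132

Under noisy-OR, P(wet lawn | causes) = 1 − (1−0.04)·∏(1−qᵢ) over the active causes.
P(wet lawn | sprinkler running) = 0.4816·0.65 + 0.942976·0.35 = 0.313040 + 0.330042 = 0.643082
Of this, 0.330042 comes from 0.942976·0.35 (the overnight rain=true cases).
Hence the posterior is 0.330042/0.643082 ≈ 0.5132.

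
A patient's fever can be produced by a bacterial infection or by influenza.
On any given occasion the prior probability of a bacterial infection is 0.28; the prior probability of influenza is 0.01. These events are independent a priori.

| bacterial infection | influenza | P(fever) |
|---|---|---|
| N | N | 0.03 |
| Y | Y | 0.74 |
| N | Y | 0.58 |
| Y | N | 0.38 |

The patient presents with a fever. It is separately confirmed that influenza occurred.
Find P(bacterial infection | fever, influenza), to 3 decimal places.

P(bacterial infection | fever, influenza) ≈ 0.332

Weight on bacterial infection=true, given the evidence: 0.74*0.28 = 0.207200
The normalizing constant is 0.58*0.72 + 0.74*0.28 = 0.624800
P(bacterial infection | fever, influenza) = 0.207200/0.624800 ≈ 0.332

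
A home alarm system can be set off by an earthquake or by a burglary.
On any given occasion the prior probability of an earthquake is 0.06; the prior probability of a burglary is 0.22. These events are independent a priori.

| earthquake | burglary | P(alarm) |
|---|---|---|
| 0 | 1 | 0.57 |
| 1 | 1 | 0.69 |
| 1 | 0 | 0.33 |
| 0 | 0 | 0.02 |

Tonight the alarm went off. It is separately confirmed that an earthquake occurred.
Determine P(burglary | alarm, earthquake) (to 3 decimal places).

P(burglary | alarm, earthquake) ≈ 0.371

Weight on burglary=true, given the evidence: 0.69*0.22 = 0.151800
Normalizer over all consistent configurations: 0.33*0.78 + 0.69*0.22 = 0.409200
P(burglary | alarm, earthquake) = 0.151800/0.409200 ≈ 0.371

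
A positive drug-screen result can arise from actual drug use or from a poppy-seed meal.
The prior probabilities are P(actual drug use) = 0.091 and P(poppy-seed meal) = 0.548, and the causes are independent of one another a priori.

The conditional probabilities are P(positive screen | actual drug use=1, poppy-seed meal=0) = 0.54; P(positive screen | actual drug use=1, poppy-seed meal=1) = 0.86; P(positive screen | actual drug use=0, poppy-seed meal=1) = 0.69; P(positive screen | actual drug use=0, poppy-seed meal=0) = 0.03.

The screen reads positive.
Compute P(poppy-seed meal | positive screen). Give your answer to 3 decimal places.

P(poppy-seed meal | positive screen) ≈ 0.918

Numerator (weight on configurations with poppy-seed meal): 0.343711 + 0.042886 = 0.386597
Denominator P(positive screen): 0.03*0.909*0.452 + 0.69*0.909*0.548 + 0.54*0.091*0.452 + 0.86*0.091*0.548 = 0.421134
Posterior = 0.386597 / 0.421134 ≈ 0.918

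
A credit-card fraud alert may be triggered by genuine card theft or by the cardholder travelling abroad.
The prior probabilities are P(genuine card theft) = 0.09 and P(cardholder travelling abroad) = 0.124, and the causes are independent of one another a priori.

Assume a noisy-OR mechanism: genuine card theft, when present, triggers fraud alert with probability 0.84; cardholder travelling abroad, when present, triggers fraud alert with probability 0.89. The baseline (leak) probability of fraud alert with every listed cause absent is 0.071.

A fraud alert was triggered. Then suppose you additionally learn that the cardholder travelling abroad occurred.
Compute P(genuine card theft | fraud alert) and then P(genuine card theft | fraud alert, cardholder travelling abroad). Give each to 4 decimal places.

Under noisy-OR, P(fraud alert | causes) = 1 − (1−0.071)·∏(1−qᵢ) over the active causes.
For the numerator, keep only genuine card theft=true terms: 0.067121 + 0.010978 = 0.078099
Denominator P(fraud alert): 0.071·0.91·0.876 + 0.89781·0.91·0.124 + 0.85136·0.09·0.876 + 0.98365·0.09·0.124 = 0.236006
P(genuine card theft | fraud alert) = 0.078099/0.236006 ≈ 0.3309

Now condition on the additional information:
Numerator (weight on configurations with genuine card theft): 0.98365×0.09 = 0.088528
Normalizer over all consistent configurations: 0.89781×0.91 + 0.98365×0.09 = 0.905535
P(genuine card theft | fraud alert, cardholder travelling abroad) = 0.088528/0.905535 ≈ 0.0978
The drop from 0.3309 to 0.0978 is the explaining-away (discounting) effect.

P(genuine card theft | fraud alert) ≈ 0.3309; P(genuine card theft | fraud alert, cardholder travelling abroad) ≈ 0.0978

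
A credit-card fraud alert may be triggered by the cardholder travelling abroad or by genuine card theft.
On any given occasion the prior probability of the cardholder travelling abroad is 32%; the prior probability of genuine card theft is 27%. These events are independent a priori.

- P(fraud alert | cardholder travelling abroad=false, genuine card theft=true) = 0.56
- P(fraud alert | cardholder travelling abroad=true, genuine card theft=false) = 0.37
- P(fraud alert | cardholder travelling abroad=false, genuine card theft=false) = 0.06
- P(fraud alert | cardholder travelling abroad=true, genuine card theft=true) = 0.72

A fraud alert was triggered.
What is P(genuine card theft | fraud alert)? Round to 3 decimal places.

P(genuine card theft | fraud alert) ≈ 0.587

P(fraud alert) = 0.06×0.68×0.73 + 0.56×0.68×0.27 + 0.37×0.32×0.73 + 0.72×0.32×0.27 = 0.029784 + 0.102816 + 0.086432 + 0.062208 = 0.281240
Of this, 0.165024 comes from 0.102816 + 0.062208 (the genuine card theft=true cases).
Hence the posterior is 0.165024/0.281240 ≈ 0.587.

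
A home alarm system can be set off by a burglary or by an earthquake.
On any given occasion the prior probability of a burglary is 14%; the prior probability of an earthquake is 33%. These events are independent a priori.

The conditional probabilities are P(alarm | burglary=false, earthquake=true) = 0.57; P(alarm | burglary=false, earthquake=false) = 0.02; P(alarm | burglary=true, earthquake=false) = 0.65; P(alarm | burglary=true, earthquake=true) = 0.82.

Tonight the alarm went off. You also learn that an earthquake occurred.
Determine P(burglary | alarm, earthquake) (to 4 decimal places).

Sum P(alarm|·) weighted by the priors over both values of burglary:
  P(alarm | earthquake) = 0.57*0.86 + 0.82*0.14
        = 0.490200 + 0.114800 = 0.605000
The terms with burglary present sum to 0.114800, so
  P(burglary | alarm, earthquake) = 0.114800 / 0.605000 ≈ 0.1898

P(burglary | alarm, earthquake) ≈ 0.1898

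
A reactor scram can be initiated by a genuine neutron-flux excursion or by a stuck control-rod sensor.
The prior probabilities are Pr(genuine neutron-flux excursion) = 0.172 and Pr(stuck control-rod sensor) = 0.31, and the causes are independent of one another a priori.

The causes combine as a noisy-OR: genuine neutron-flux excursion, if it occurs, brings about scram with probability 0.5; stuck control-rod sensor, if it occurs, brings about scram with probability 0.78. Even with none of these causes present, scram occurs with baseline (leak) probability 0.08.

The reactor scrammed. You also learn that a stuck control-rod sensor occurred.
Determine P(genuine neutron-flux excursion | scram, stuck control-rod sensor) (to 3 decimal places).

Under noisy-OR, P(scram | causes) = 1 − (1−0.08)·∏(1−qᵢ) over the active causes.
P(scram | stuck control-rod sensor) = 0.7976·0.828 + 0.8988·0.172 = 0.660413 + 0.154594 = 0.815007
Restricting to configurations with genuine neutron-flux excursion present: 0.8988·0.172 = 0.154594.
Hence the posterior is 0.154594/0.815007 ≈ 0.190.

P(genuine neutron-flux excursion | scram, stuck control-rod sensor) ≈ 0.190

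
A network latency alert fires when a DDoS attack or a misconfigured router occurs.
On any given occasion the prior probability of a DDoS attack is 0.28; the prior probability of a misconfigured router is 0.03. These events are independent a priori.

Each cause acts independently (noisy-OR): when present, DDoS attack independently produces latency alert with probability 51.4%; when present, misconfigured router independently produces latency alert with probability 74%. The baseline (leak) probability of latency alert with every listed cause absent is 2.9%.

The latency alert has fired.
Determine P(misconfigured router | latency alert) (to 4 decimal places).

Under noisy-OR, P(latency alert | causes) = 1 − (1−0.029)·∏(1−qᵢ) over the active causes.
Sum P(latency alert|·) weighted by the priors over the 4 (DDoS attack, misconfigured router) configurations:
  P(latency alert) = 0.029*0.72*0.97 + 0.74754*0.72*0.03 + 0.528094*0.28*0.97 + 0.877304*0.28*0.03
        = 0.020254 + 0.016147 + 0.143430 + 0.007369 = 0.187200
Keeping only the misconfigured router-present terms gives 0.023516, so
  P(misconfigured router | latency alert) = 0.023516 / 0.187200 ≈ 0.1256

P(misconfigured router | latency alert) ≈ 0.1256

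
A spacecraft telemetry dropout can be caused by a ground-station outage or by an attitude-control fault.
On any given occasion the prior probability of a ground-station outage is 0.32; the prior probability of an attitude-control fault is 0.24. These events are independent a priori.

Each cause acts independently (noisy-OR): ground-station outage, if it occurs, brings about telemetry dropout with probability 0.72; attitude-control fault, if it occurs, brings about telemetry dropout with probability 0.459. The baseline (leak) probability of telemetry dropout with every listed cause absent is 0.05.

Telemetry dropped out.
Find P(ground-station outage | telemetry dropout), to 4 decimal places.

P(ground-station outage | telemetry dropout) ≈ 0.6990

Under noisy-OR, P(telemetry dropout | causes) = 1 − (1−0.05)·∏(1−qᵢ) over the active causes.
Enumerate the 4 (ground-station outage, attitude-control fault) configurations and weight by the priors:
  P(telemetry dropout) = 0.05*0.68*0.76 + 0.48605*0.68*0.24 + 0.734*0.32*0.76 + 0.856094*0.32*0.24
        = 0.025840 + 0.079323 + 0.178509 + 0.065748 = 0.349420
Configurations with ground-station outage contribute 0.244257, so
  P(ground-station outage | telemetry dropout) = 0.244257 / 0.349420 ≈ 0.6990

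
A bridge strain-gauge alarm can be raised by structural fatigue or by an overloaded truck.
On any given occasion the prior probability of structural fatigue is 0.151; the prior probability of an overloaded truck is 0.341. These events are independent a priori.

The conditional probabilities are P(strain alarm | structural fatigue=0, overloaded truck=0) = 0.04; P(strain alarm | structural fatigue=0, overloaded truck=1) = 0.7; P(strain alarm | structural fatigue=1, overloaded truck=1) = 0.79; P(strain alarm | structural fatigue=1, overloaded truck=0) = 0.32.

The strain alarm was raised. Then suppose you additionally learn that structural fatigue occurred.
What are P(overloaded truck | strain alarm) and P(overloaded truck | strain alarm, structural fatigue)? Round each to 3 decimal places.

P(overloaded truck | strain alarm) ≈ 0.818; P(overloaded truck | strain alarm, structural fatigue) ≈ 0.561

Sum P(strain alarm|·) weighted by the priors over the 4 (structural fatigue, overloaded truck) configurations:
  P(strain alarm) = 0.04·0.849·0.659 + 0.7·0.849·0.341 + 0.32·0.151·0.659 + 0.79·0.151·0.341
        = 0.022380 + 0.202656 + 0.031843 + 0.040678 = 0.297557
Configurations with overloaded truck contribute 0.243334, so
  P(overloaded truck | strain alarm) = 0.243334 / 0.297557 ≈ 0.818

With the extra evidence:
P(strain alarm | structural fatigue) = 0.32*0.659 + 0.79*0.341 = 0.210880 + 0.269390 = 0.480270
Restricting to configurations with overloaded truck present: 0.79*0.341 = 0.269390.
P(overloaded truck | strain alarm, structural fatigue) = 0.269390 / 0.480270 ≈ 0.561
The drop from 0.818 to 0.561 is the explaining-away (discounting) effect.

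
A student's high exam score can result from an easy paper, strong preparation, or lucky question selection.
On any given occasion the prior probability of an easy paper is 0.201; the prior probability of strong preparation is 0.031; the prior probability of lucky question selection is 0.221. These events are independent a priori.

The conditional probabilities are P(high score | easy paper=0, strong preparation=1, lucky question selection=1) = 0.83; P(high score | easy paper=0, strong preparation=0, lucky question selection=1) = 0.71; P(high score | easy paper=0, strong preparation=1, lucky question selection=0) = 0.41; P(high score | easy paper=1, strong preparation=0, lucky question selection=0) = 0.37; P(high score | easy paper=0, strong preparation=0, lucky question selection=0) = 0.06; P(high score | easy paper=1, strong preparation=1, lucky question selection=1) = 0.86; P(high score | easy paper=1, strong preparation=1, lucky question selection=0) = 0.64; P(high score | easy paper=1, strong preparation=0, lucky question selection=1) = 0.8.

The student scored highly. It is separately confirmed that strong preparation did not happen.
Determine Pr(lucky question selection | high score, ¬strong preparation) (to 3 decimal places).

Enumerate the 4 (easy paper, lucky question selection) configurations and weight by the priors:
  P(high score | ¬strong preparation) = 0.06*0.799*0.779 + 0.71*0.799*0.221 + 0.37*0.201*0.779 + 0.8*0.201*0.221
        = 0.037345 + 0.125371 + 0.057934 + 0.035537 = 0.256187
Configurations with lucky question selection contribute 0.160908, so
  P(lucky question selection | high score, ¬strong preparation) = 0.160908 / 0.256187 ≈ 0.628

Pr(lucky question selection | high score, ¬strong preparation) ≈ 0.628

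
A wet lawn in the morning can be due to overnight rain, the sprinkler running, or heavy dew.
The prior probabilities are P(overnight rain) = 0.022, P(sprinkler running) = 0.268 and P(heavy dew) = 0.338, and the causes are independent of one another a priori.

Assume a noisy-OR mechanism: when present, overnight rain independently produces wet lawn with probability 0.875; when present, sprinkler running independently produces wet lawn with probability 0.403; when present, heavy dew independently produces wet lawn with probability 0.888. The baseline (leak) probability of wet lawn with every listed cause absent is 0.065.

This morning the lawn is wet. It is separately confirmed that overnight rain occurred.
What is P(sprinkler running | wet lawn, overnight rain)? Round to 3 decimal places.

P(sprinkler running | wet lawn, overnight rain) ≈ 0.275

Under noisy-OR, P(wet lawn | causes) = 1 − (1−0.065)·∏(1−qᵢ) over the active causes.
P(wet lawn | overnight rain) = 0.883125·0.732·0.662 + 0.98691·0.732·0.338 + 0.930226·0.268·0.662 + 0.992185·0.268·0.338 = 0.427948 + 0.244177 + 0.165037 + 0.089876 = 0.927038
Of this, 0.254913 comes from 0.165037 + 0.089876 (the sprinkler running=true cases).
Hence the posterior is 0.254913/0.927038 ≈ 0.275.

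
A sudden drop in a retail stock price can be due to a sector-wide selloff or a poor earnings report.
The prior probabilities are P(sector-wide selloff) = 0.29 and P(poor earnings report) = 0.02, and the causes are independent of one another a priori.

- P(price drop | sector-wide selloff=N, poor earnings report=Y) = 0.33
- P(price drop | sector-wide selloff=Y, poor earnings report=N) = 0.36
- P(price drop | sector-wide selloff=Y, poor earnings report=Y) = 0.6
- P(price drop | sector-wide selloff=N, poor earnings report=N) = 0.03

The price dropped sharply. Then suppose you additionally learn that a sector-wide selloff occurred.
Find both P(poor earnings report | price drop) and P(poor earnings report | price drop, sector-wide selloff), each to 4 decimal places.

P(poor earnings report | price drop) ≈ 0.0622; P(poor earnings report | price drop, sector-wide selloff) ≈ 0.0329

Weight on poor earnings report=true, given the evidence: 0.004686 + 0.003480 = 0.008166
Denominator P(price drop): 0.03×0.71×0.98 + 0.33×0.71×0.02 + 0.36×0.29×0.98 + 0.6×0.29×0.02 = 0.131352
P(poor earnings report | price drop) = 0.008166/0.131352 ≈ 0.0622

With the extra evidence:
By total probability over both values of poor earnings report:
  P(price drop | sector-wide selloff) = 0.36·0.98 + 0.6·0.02
        = 0.352800 + 0.012000 = 0.364800
Configurations with poor earnings report contribute 0.012000, so
  P(poor earnings report | price drop, sector-wide selloff) = 0.012000 / 0.364800 ≈ 0.0329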